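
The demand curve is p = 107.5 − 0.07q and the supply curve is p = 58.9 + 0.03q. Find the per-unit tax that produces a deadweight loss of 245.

7

Competitive equilibrium: 107.5 − 0.07q = 58.9 + 0.03q → q* = 486, p* = 73.48.
A tax t gives Δq = t/0.1 and wedge t, so DWL = t²/0.2.
t²/0.2 = 245 → t² = 49 → t = 7.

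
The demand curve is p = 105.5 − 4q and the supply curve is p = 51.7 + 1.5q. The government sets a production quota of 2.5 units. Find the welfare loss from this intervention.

Competitive equilibrium: 105.5 − 4q = 51.7 + 1.5q → q* = 9.7818, p* = 66.3727.
At q = 2.5: demand price = 105.5 − 4·2.5 = 95.5; supply price = 51.7 + 1.5·2.5 = 55.45.
Δq = 9.7818 − 2.5 = 7.2818; wedge = 95.5 − 55.45 = 40.05.
The triangle = ½ × 7.2818 × 40.05 = 145.82.

145.82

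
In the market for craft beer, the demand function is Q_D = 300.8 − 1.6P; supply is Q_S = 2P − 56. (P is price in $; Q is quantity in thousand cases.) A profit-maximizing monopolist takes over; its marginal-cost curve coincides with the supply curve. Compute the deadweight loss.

In inverse form: demand P = 188 − 0.625Q, supply P = 28 + 0.5Q.
Competitive equilibrium: 188 − 0.625Q = 28 + 0.5Q → Q* = 142.22222, P* = 99.11111.
Marginal revenue: MR = 188 − 1.25Q. Set MR = MC: 188 − 1.25Q = 28 + 0.5Q → Q_m = 91.42857.
Price P_m = 188 − 0.625·91.42857 = 130.85714; MC(Q_m) = 28 + 0.5·91.42857 = 73.71429.
Competitive Q* = 142.22222, so ΔQ = 50.79365; wedge = 130.85714 − 73.71429 = 57.14285.
Welfare loss = ½ × 50.79365 × 57.14285 = $1451.25 thousand.

$1451.25 thousand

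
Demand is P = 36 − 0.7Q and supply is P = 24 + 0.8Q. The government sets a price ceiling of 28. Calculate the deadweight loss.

Competitive equilibrium: 36 − 0.7Q = 24 + 0.8Q → Q* = 8, P* = 30.4.
At the ceiling P = 28, quantity supplied = (28 − 24)/0.8 = 5.
Willingness to pay at Q' = 5: 36 − 0.7·5 = 32.5.
ΔQ = 8 − 5 = 3; wedge = 32.5 − 28 = 4.5.
The triangle = ½ × 3 × 4.5 = 6.75.

6.75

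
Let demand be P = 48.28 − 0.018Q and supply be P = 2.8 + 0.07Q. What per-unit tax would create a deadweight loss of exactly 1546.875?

Competitive equilibrium: 48.28 − 0.018Q = 2.8 + 0.07Q → Q* = 516.8182, P* = 38.9773.
A tax t gives ΔQ = t/0.088 and wedge t, so DWL = t²/0.176.
t²/0.176 = 1546.875 → t² = 272.25 → t = 16.5.

16.5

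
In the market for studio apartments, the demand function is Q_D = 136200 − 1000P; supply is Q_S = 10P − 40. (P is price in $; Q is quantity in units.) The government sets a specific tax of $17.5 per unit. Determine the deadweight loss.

In inverse form: demand P = 136.2 − 0.001Q, supply P = 4 + 0.1Q.
Competitive equilibrium: 136.2 − 0.001Q = 4 + 0.1Q → Q* = 1308.9109, P* = 134.8911.
With the tax, the buyer price exceeds the seller price by 17.5: (136.2 − 0.001Q) − (4 + 0.1Q) = 17.5 → Q' = 1135.6436.
ΔQ = 1308.9109 − 1135.6436 = 173.2673; the wedge equals the tax, 17.5.
Deadweight loss = ½ × 173.2673 × 17.5 = $1516.09.

$1516.09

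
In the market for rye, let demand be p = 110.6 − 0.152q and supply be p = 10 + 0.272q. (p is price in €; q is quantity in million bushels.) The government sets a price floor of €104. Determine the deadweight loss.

€7965.93 million

Competitive equilibrium: 110.6 − 0.152q = 10 + 0.272q → q* = 237.2642, p* = 74.5358.
At the floor p = 104, quantity demanded = (110.6 − 104)/0.152 = 43.4211.
Sellers' marginal cost at q' = 43.4211: 10 + 0.272·43.4211 = 21.8105.
Δq = 237.2642 − 43.4211 = 193.8431; wedge = 104 − 21.8105 = 82.1895.
DWL = ½ × 193.8431 × 82.1895 = €7965.93 million.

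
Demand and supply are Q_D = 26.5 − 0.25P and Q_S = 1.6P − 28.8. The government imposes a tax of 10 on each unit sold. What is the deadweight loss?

10.81

In inverse form: demand P = 106 − 4Q, supply P = 18 + 0.625Q.
Competitive equilibrium: 106 − 4Q = 18 + 0.625Q → Q* = 19.027, P* = 29.8919.
With the tax, the buyer price exceeds the seller price by 10: (106 − 4Q) − (18 + 0.625Q) = 10 → Q' = 16.8649.
ΔQ = 19.027 − 16.8649 = 2.1621; the wedge equals the tax, 10.
Deadweight loss = ½ × 2.1621 × 10 = 10.81.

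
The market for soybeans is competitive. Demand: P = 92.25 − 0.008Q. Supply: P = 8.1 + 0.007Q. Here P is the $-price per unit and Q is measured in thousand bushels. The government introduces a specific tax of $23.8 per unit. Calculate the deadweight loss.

$18881.33 thousand

Competitive equilibrium: 92.25 − 0.008Q = 8.1 + 0.007Q → Q* = 5610, P* = 47.37.
With the tax, the buyer price exceeds the seller price by 23.8: (92.25 − 0.008Q) − (8.1 + 0.007Q) = 23.8 → Q' = 4023.3333.
ΔQ = 5610 − 4023.3333 = 1586.6667; the wedge equals the tax, 23.8.
Deadweight loss = ½ × 1586.6667 × 23.8 = $18881.33 thousand.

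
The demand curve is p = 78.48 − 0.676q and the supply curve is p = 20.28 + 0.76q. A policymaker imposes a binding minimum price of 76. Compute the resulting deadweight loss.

975.55

Competitive equilibrium: 78.48 − 0.676q = 20.28 + 0.76q → q* = 40.5292, p* = 51.0822.
At the floor p = 76, quantity demanded = (78.48 − 76)/0.676 = 3.6686.
Sellers' marginal cost at q' = 3.6686: 20.28 + 0.76·3.6686 = 23.0681.
Δq = 40.5292 − 3.6686 = 36.8606; wedge = 76 − 23.0681 = 52.9319.
Welfare loss = ½ × 36.8606 × 52.9319 = 975.55.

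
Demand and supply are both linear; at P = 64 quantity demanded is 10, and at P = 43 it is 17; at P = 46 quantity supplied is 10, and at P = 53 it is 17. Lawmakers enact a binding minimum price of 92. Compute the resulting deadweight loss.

Demand slope = (43 − 64)/(17 − 10) = −3, so P = 94 − 3Q.
Supply slope = (53 − 46)/(17 − 10) = 1, so P = 36 + Q.
Competitive equilibrium: 94 − 3Q = 36 + Q → Q* = 14.5, P* = 50.5.
At the floor P = 92, quantity demanded = (94 − 92)/3 = 0.6667.
Sellers' marginal cost at Q' = 0.6667: 36 + 1·0.6667 = 36.6667.
ΔQ = 14.5 − 0.6667 = 13.8333; wedge = 92 − 36.6667 = 55.3333.
Deadweight loss = ½ × 13.8333 × 55.3333 = 382.72.

382.72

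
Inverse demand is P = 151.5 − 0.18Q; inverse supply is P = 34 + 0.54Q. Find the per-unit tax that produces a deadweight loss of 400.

24

Competitive equilibrium: 151.5 − 0.18Q = 34 + 0.54Q → Q* = 163.1944, P* = 122.125.
A tax t gives ΔQ = t/0.72 and wedge t, so DWL = t²/1.44.
t²/1.44 = 400 → t² = 576 → t = 24.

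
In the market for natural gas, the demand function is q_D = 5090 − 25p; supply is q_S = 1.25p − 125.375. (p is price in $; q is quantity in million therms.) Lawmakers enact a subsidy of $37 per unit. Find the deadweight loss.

In inverse form: demand p = 203.6 − 0.04q, supply p = 100.3 + 0.8q.
Competitive equilibrium: 203.6 − 0.04q = 100.3 + 0.8q → q* = 122.9762, p* = 198.681.
The subsidy lowers effective supply by 37: p = 63.3 + 0.8q.
New quantity: 203.6 − 0.04q = 63.3 + 0.8q → q' = 167.0238.
Overproduction Δq = 167.0238 − 122.9762 = 44.0476; wedge = subsidy = 37.
Welfare loss = ½ × 44.0476 × 37 = $814.88 million.

$814.88 million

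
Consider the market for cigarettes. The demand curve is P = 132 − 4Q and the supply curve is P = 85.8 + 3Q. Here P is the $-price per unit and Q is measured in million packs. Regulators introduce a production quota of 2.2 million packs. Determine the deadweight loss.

Competitive equilibrium: 132 − 4Q = 85.8 + 3Q → Q* = 6.6, P* = 105.6.
At Q = 2.2: demand price = 132 − 4·2.2 = 123.2; supply price = 85.8 + 3·2.2 = 92.4.
ΔQ = 6.6 − 2.2 = 4.4; wedge = 123.2 − 92.4 = 30.8.
The triangle = ½ × 4.4 × 30.8 = $67.76 million.

$67.76 million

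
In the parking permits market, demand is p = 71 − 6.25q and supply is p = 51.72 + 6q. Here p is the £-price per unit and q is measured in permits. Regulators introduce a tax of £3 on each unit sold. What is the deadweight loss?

Competitive equilibrium: 71 − 6.25q = 51.72 + 6q → q* = 1.5739, p* = 61.1633.
With the tax, the buyer price exceeds the seller price by 3: (71 − 6.25q) − (51.72 + 6q) = 3 → q' = 1.329.
Δq = 1.5739 − 1.329 = 0.2449; the wedge equals the tax, 3.
The triangle = ½ × 0.2449 × 3 = £0.37.

£0.37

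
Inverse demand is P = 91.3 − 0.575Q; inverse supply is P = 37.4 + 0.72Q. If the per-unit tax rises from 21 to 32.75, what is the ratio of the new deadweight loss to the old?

Competitive equilibrium: 91.3 − 0.575Q = 37.4 + 0.72Q → Q* = 41.6216, P* = 67.3676.
For a per-unit tax t: ΔQ = t/1.295, so DWL = ½·t·(t/1.295) = t²/2.59.
At t = 21: DWL = 170.270. At t = 32.75: DWL = 414.117.
Ratio = (32.75/21)² = 2.432.

2.432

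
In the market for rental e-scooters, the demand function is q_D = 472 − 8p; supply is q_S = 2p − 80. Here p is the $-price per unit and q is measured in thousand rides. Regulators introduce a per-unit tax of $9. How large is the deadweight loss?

In inverse form: demand p = 59 − 0.125q, supply p = 40 + 0.5q.
Competitive equilibrium: 59 − 0.125q = 40 + 0.5q → q* = 30.4, p* = 55.2.
With the tax, the buyer price exceeds the seller price by 9: (59 − 0.125q) − (40 + 0.5q) = 9 → q' = 16.
Δq = 30.4 − 16 = 14.4; the wedge equals the tax, 9.
The triangle = ½ × 14.4 × 9 = $64.80 thousand.

$64.80 thousand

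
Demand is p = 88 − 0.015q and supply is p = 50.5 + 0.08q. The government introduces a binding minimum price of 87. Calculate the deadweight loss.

Competitive equilibrium: 88 − 0.015q = 50.5 + 0.08q → q* = 394.7368, p* = 82.0789.
At the floor p = 87, quantity demanded = (88 − 87)/0.015 = 66.6667.
Sellers' marginal cost at q' = 66.6667: 50.5 + 0.08·66.6667 = 55.8333.
Δq = 394.7368 − 66.6667 = 328.0701; wedge = 87 − 55.8333 = 31.1667.
DWL = ½ × 328.0701 × 31.1667 = 5112.43.

5112.43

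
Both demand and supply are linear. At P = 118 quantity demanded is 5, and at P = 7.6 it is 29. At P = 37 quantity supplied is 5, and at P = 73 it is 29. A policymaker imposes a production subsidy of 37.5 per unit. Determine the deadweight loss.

Demand slope = (7.6 − 118)/(29 − 5) = −4.6, so P = 141 − 4.6Q.
Supply slope = (73 − 37)/(29 − 5) = 1.5, so P = 29.5 + 1.5Q.
Competitive equilibrium: 141 − 4.6Q = 29.5 + 1.5Q → Q* = 18.2787, P* = 56.918.
The subsidy lowers effective supply by 37.5: P = 1.5Q − 8.
New quantity: 141 − 4.6Q = 1.5Q − 8 → Q' = 24.4262.
Overproduction ΔQ = 24.4262 − 18.2787 = 6.1475; wedge = subsidy = 37.5.
Welfare loss = ½ × 6.1475 × 37.5 = 115.27.

115.27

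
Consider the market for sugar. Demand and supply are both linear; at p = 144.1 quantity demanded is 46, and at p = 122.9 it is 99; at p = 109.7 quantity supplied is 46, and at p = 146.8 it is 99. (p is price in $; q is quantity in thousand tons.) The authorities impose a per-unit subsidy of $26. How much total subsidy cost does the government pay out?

$2623.64 thousand

Demand slope = (122.9 − 144.1)/(99 − 46) = −0.4, so p = 162.5 − 0.4q.
Supply slope = (146.8 − 109.7)/(99 − 46) = 0.7, so p = 77.5 + 0.7q.
Competitive equilibrium: 162.5 − 0.4q = 77.5 + 0.7q → q* = 77.2727, p* = 131.5909.
The subsidy lowers effective supply by 26: p = 51.5 + 0.7q.
New quantity: 162.5 − 0.4q = 51.5 + 0.7q → q' = 100.9091.
Total subsidy cost = 26 × 100.9091 = $2623.64 thousand.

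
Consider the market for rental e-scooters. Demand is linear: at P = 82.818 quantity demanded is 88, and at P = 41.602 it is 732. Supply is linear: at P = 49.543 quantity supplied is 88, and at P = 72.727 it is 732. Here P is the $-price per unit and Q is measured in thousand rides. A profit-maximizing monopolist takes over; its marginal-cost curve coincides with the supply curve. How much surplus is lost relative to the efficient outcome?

$1348 thousand

Demand slope = (41.602 − 82.818)/(732 − 88) = −0.064, so P = 88.45 − 0.064Q.
Supply slope = (72.727 − 49.543)/(732 − 88) = 0.036, so P = 46.375 + 0.036Q.
Competitive equilibrium: 88.45 − 0.064Q = 46.375 + 0.036Q → Q* = 420.75, P* = 61.522.
Marginal revenue: MR = 88.45 − 0.128Q. Set MR = MC: 88.45 − 0.128Q = 46.375 + 0.036Q → Q_m = 256.5549.
Price P_m = 88.45 − 0.064·256.5549 = 72.0305; MC(Q_m) = 46.375 + 0.036·256.5549 = 55.611.
Competitive Q* = 420.75, so ΔQ = 164.1951; wedge = 72.0305 − 55.611 = 16.4195.
Deadweight loss = ½ × 164.1951 × 16.4195 = $1348 thousand.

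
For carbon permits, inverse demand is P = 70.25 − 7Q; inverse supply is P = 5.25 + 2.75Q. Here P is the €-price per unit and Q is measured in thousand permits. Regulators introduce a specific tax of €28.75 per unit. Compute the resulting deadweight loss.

Competitive equilibrium: 70.25 − 7Q = 5.25 + 2.75Q → Q* = 6.6667, P* = 23.5833.
With the tax, the buyer price exceeds the seller price by 28.75: (70.25 − 7Q) − (5.25 + 2.75Q) = 28.75 → Q' = 3.7179.
ΔQ = 6.6667 − 3.7179 = 2.9488; the wedge equals the tax, 28.75.
The triangle = ½ × 2.9488 × 28.75 = €42.39 thousand.

€42.39 thousand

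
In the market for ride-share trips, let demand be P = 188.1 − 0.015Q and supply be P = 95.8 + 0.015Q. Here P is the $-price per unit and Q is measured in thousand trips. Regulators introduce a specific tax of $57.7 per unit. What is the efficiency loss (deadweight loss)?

$55488.17 thousand

Competitive equilibrium: 188.1 − 0.015Q = 95.8 + 0.015Q → Q* = 3076.6667, P* = 141.95.
With the tax, the buyer price exceeds the seller price by 57.7: (188.1 − 0.015Q) − (95.8 + 0.015Q) = 57.7 → Q' = 1153.3333.
ΔQ = 3076.6667 − 1153.3333 = 1923.3334; the wedge equals the tax, 57.7.
DWL = ½ × 1923.3334 × 57.7 = $55488.17 thousand.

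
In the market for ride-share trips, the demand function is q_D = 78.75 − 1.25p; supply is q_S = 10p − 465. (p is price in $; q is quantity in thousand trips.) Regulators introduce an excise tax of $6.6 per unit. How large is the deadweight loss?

In inverse form: demand p = 63 − 0.8q, supply p = 46.5 + 0.1q.
Competitive equilibrium: 63 − 0.8q = 46.5 + 0.1q → q* = 18.3333, p* = 48.3333.
With the tax, the buyer price exceeds the seller price by 6.6: (63 − 0.8q) − (46.5 + 0.1q) = 6.6 → q' = 11.
Δq = 18.3333 − 11 = 7.3333; the wedge equals the tax, 6.6.
Deadweight loss = ½ × 7.3333 × 6.6 = $24.20 thousand.

$24.20 thousand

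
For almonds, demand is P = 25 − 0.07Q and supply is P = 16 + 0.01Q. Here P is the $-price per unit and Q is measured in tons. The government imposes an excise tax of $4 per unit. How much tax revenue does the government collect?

Competitive equilibrium: 25 − 0.07Q = 16 + 0.01Q → Q* = 112.5, P* = 17.125.
With the tax, the buyer price exceeds the seller price by 4: (25 − 0.07Q) − (16 + 0.01Q) = 4 → Q' = 62.5.
Tax revenue = 4 × 62.5 = $250.

$250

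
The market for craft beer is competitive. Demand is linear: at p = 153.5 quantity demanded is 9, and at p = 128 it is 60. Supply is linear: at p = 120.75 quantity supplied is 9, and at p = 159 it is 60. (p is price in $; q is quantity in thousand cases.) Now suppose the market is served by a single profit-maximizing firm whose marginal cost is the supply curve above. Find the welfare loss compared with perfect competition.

$63.22 thousand

Demand slope = (128 − 153.5)/(60 − 9) = −0.5, so p = 158 − 0.5q.
Supply slope = (159 − 120.75)/(60 − 9) = 0.75, so p = 114 + 0.75q.
Competitive equilibrium: 158 − 0.5q = 114 + 0.75q → q* = 35.2, p* = 140.4.
Marginal revenue: MR = 158 − q. Set MR = MC: 158 − q = 114 + 0.75q → q_m = 25.1429.
Price p_m = 158 − 0.5·25.1429 = 145.4286; MC(q_m) = 114 + 0.75·25.1429 = 132.8572.
Competitive q* = 35.2, so Δq = 10.0571; wedge = 145.4286 − 132.8572 = 12.5714.
Deadweight loss = ½ × 10.0571 × 12.5714 = $63.22 thousand.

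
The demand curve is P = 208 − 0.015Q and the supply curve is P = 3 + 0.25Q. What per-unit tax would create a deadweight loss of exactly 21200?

106

Competitive equilibrium: 208 − 0.015Q = 3 + 0.25Q → Q* = 773.5849, P* = 196.3962.
A tax t gives ΔQ = t/0.265 and wedge t, so DWL = t²/0.53.
t²/0.53 = 21200 → t² = 11236 → t = 106.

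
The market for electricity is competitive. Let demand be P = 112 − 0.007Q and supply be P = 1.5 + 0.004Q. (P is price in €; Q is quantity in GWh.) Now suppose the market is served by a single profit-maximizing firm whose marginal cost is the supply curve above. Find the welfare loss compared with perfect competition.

€83936.90

Competitive equilibrium: 112 − 0.007Q = 1.5 + 0.004Q → Q* = 10045.45455, P* = 41.68182.
Marginal revenue: MR = 112 − 0.014Q. Set MR = MC: 112 − 0.014Q = 1.5 + 0.004Q → Q_m = 6138.88889.
Price P_m = 112 − 0.007·6138.88889 = 69.02778; MC(Q_m) = 1.5 + 0.004·6138.88889 = 26.05556.
Competitive Q* = 10045.45455, so ΔQ = 3906.56566; wedge = 69.02778 − 26.05556 = 42.97222.
DWL = ½ × 3906.56566 × 42.97222 = €83936.90.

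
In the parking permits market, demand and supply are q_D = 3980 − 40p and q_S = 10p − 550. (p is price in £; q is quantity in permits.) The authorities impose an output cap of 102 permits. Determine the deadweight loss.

£4032.25

In inverse form: demand p = 99.5 − 0.025q, supply p = 55 + 0.1q.
Competitive equilibrium: 99.5 − 0.025q = 55 + 0.1q → q* = 356, p* = 90.6.
At q = 102: demand price = 99.5 − 0.025·102 = 96.95; supply price = 55 + 0.1·102 = 65.2.
Δq = 356 − 102 = 254; wedge = 96.95 − 65.2 = 31.75.
The triangle = ½ × 254 × 31.75 = £4032.25.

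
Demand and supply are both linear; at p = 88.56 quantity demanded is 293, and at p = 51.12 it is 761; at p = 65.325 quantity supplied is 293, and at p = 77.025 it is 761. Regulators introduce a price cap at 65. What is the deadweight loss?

2881.71

Demand slope = (51.12 − 88.56)/(761 − 293) = −0.08, so p = 112 − 0.08q.
Supply slope = (77.025 − 65.325)/(761 − 293) = 0.025, so p = 58 + 0.025q.
Competitive equilibrium: 112 − 0.08q = 58 + 0.025q → q* = 514.2857, p* = 70.8571.
At the ceiling p = 65, quantity supplied = (65 − 58)/0.025 = 280.
Willingness to pay at q' = 280: 112 − 0.08·280 = 89.6.
Δq = 514.2857 − 280 = 234.2857; wedge = 89.6 − 65 = 24.6.
Welfare loss = ½ × 234.2857 × 24.6 = 2881.71.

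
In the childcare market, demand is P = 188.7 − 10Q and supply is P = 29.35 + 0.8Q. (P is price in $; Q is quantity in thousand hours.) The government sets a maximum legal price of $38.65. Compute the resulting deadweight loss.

$52.89 thousand

Competitive equilibrium: 188.7 − 10Q = 29.35 + 0.8Q → Q* = 14.7546, P* = 41.1537.
At the ceiling P = 38.65, quantity supplied = (38.65 − 29.35)/0.8 = 11.625.
Willingness to pay at Q' = 11.625: 188.7 − 10·11.625 = 72.45.
ΔQ = 14.7546 − 11.625 = 3.1296; wedge = 72.45 − 38.65 = 33.8.
Deadweight loss = ½ × 3.1296 × 33.8 = $52.89 thousand.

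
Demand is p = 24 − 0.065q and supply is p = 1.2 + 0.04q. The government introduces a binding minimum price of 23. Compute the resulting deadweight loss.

Competitive equilibrium: 24 − 0.065q = 1.2 + 0.04q → q* = 217.14286, p* = 9.88571.
At the floor p = 23, quantity demanded = (24 − 23)/0.065 = 15.38462.
Sellers' marginal cost at q' = 15.38462: 1.2 + 0.04·15.38462 = 1.81538.
Δq = 217.14286 − 15.38462 = 201.75824; wedge = 23 − 1.81538 = 21.18462.
DWL = ½ × 201.75824 × 21.18462 = 2137.09.

2137.09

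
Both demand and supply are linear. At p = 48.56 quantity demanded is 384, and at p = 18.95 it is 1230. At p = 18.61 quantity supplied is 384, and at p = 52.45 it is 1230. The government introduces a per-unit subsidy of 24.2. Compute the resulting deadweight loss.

Demand slope = (18.95 − 48.56)/(1230 − 384) = −0.035, so p = 62 − 0.035q.
Supply slope = (52.45 − 18.61)/(1230 − 384) = 0.04, so p = 3.25 + 0.04q.
Competitive equilibrium: 62 − 0.035q = 3.25 + 0.04q → q* = 783.3333, p* = 34.5833.
The subsidy lowers effective supply by 24.2: p = 0.04q − 20.95.
New quantity: 62 − 0.035q = 0.04q − 20.95 → q' = 1106.
Overproduction Δq = 1106 − 783.3333 = 322.6667; wedge = subsidy = 24.2.
The triangle = ½ × 322.6667 × 24.2 = 3904.27.

3904.27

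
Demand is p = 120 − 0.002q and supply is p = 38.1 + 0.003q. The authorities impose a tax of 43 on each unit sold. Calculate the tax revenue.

334540

Competitive equilibrium: 120 − 0.002q = 38.1 + 0.003q → q* = 16380, p* = 87.24.
With the tax, the buyer price exceeds the seller price by 43: (120 − 0.002q) − (38.1 + 0.003q) = 43 → q' = 7780.
Tax revenue = 43 × 7780 = 334540.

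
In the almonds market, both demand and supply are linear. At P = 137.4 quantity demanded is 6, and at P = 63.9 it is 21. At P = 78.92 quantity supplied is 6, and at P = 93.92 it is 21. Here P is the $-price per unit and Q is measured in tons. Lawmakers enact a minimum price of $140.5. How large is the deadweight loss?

$328

Demand slope = (63.9 − 137.4)/(21 − 6) = −4.9, so P = 166.8 − 4.9Q.
Supply slope = (93.92 − 78.92)/(21 − 6) = 1, so P = 72.92 + Q.
Competitive equilibrium: 166.8 − 4.9Q = 72.92 + Q → Q* = 15.9119, P* = 88.8319.
At the floor P = 140.5, quantity demanded = (166.8 − 140.5)/4.9 = 5.3673.
Sellers' marginal cost at Q' = 5.3673: 72.92 + 1·5.3673 = 78.2873.
ΔQ = 15.9119 − 5.3673 = 10.5446; wedge = 140.5 − 78.2873 = 62.2127.
Welfare loss = ½ × 10.5446 × 62.2127 = $328.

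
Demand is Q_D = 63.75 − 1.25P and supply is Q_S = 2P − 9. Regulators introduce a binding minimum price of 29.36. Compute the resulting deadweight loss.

49.42

In inverse form: demand P = 51 − 0.8Q, supply P = 4.5 + 0.5Q.
Competitive equilibrium: 51 − 0.8Q = 4.5 + 0.5Q → Q* = 35.7692, P* = 22.3846.
At the floor P = 29.36, quantity demanded = (51 − 29.36)/0.8 = 27.05.
Sellers' marginal cost at Q' = 27.05: 4.5 + 0.5·27.05 = 18.025.
ΔQ = 35.7692 − 27.05 = 8.7192; wedge = 29.36 − 18.025 = 11.335.
DWL = ½ × 8.7192 × 11.335 = 49.42.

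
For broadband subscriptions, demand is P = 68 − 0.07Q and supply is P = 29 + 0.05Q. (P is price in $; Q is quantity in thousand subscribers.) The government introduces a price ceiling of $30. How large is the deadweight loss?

$5581.50 thousand

Competitive equilibrium: 68 − 0.07Q = 29 + 0.05Q → Q* = 325, P* = 45.25.
At the ceiling P = 30, quantity supplied = (30 − 29)/0.05 = 20.
Willingness to pay at Q' = 20: 68 − 0.07·20 = 66.6.
ΔQ = 325 − 20 = 305; wedge = 66.6 − 30 = 36.6.
Deadweight loss = ½ × 305 × 36.6 = $5581.50 thousand.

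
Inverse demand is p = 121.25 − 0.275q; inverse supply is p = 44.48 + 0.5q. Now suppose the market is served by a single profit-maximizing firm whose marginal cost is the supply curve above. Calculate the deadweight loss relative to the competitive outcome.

Competitive equilibrium: 121.25 − 0.275q = 44.48 + 0.5q → q* = 99.0581, p* = 94.009.
Marginal revenue: MR = 121.25 − 0.55q. Set MR = MC: 121.25 − 0.55q = 44.48 + 0.5q → q_m = 73.1143.
Price p_m = 121.25 − 0.275·73.1143 = 101.1436; MC(q_m) = 44.48 + 0.5·73.1143 = 81.0372.
Competitive q* = 99.0581, so Δq = 25.9438; wedge = 101.1436 − 81.0372 = 20.1064.
The triangle = ½ × 25.9438 × 20.1064 = 260.82.

260.82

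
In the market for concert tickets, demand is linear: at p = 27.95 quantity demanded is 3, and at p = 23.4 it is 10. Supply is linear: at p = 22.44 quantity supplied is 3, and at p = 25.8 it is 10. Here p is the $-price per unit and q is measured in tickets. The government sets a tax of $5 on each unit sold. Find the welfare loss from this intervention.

$11.06

Demand slope = (23.4 − 27.95)/(10 − 3) = −0.65, so p = 29.9 − 0.65q.
Supply slope = (25.8 − 22.44)/(10 − 3) = 0.48, so p = 21 + 0.48q.
Competitive equilibrium: 29.9 − 0.65q = 21 + 0.48q → q* = 7.8761, p* = 24.7805.
With the tax, the buyer price exceeds the seller price by 5: (29.9 − 0.65q) − (21 + 0.48q) = 5 → q' = 3.4513.
Δq = 7.8761 − 3.4513 = 4.4248; the wedge equals the tax, 5.
Deadweight loss = ½ × 4.4248 × 5 = $11.06.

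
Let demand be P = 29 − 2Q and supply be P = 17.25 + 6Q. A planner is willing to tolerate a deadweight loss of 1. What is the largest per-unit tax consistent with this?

Competitive equilibrium: 29 − 2Q = 17.25 + 6Q → Q* = 1.4688, P* = 26.0625.
A tax t gives ΔQ = t/8 and wedge t, so DWL = t²/16.
t²/16 = 1 → t² = 16 → t = 4.

4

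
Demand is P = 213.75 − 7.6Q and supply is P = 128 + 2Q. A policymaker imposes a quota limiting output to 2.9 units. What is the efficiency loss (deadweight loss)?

Competitive equilibrium: 213.75 − 7.6Q = 128 + 2Q → Q* = 8.9323, P* = 145.8646.
At Q = 2.9: demand price = 213.75 − 7.6·2.9 = 191.71; supply price = 128 + 2·2.9 = 133.8.
ΔQ = 8.9323 − 2.9 = 6.0323; wedge = 191.71 − 133.8 = 57.91.
Welfare loss = ½ × 6.0323 × 57.91 = 174.67.

174.67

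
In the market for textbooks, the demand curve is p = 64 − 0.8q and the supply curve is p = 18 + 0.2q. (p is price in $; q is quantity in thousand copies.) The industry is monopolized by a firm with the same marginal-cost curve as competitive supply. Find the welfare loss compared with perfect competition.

Competitive equilibrium: 64 − 0.8q = 18 + 0.2q → q* = 46, p* = 27.2.
Marginal revenue: MR = 64 − 1.6q. Set MR = MC: 64 − 1.6q = 18 + 0.2q → q_m = 25.5556.
Price p_m = 64 − 0.8·25.5556 = 43.5555; MC(q_m) = 18 + 0.2·25.5556 = 23.1111.
Competitive q* = 46, so Δq = 20.4444; wedge = 43.5555 − 23.1111 = 20.4444.
Welfare loss = ½ × 20.4444 × 20.4444 = $208.99 thousand.

$208.99 thousand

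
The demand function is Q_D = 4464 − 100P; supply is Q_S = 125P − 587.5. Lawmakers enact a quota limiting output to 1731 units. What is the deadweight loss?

2142.32

In inverse form: demand P = 44.64 − 0.01Q, supply P = 4.7 + 0.008Q.
Competitive equilibrium: 44.64 − 0.01Q = 4.7 + 0.008Q → Q* = 2218.8889, P* = 22.4511.
At Q = 1731: demand price = 44.64 − 0.01·1731 = 27.33; supply price = 4.7 + 0.008·1731 = 18.548.
ΔQ = 2218.8889 − 1731 = 487.8889; wedge = 27.33 − 18.548 = 8.782.
DWL = ½ × 487.8889 × 8.782 = 2142.32.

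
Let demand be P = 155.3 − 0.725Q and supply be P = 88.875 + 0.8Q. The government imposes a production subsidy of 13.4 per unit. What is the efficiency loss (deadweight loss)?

Competitive equilibrium: 155.3 − 0.725Q = 88.875 + 0.8Q → Q* = 43.5574, P* = 123.7209.
The subsidy lowers effective supply by 13.4: P = 75.475 + 0.8Q.
New quantity: 155.3 − 0.725Q = 75.475 + 0.8Q → Q' = 52.3443.
Overproduction ΔQ = 52.3443 − 43.5574 = 8.7869; wedge = subsidy = 13.4.
Welfare loss = ½ × 8.7869 × 13.4 = 58.87.

58.87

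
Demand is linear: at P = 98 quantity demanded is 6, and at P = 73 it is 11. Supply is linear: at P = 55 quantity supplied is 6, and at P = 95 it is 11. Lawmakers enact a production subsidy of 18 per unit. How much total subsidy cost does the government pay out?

Demand slope = (73 − 98)/(11 − 6) = −5, so P = 128 − 5Q.
Supply slope = (95 − 55)/(11 − 6) = 8, so P = 7 + 8Q.
Competitive equilibrium: 128 − 5Q = 7 + 8Q → Q* = 9.3077, P* = 81.4615.
The subsidy lowers effective supply by 18: P = 8Q − 11.
New quantity: 128 − 5Q = 8Q − 11 → Q' = 10.6923.
Total subsidy cost = 18 × 10.6923 = 192.46.

192.46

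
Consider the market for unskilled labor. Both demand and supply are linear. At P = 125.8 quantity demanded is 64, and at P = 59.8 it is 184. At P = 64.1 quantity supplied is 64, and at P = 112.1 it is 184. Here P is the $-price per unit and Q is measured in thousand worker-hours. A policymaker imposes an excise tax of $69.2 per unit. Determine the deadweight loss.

$2520.34 thousand

Demand slope = (59.8 − 125.8)/(184 − 64) = −0.55, so P = 161 − 0.55Q.
Supply slope = (112.1 − 64.1)/(184 − 64) = 0.4, so P = 38.5 + 0.4Q.
Competitive equilibrium: 161 − 0.55Q = 38.5 + 0.4Q → Q* = 128.9474, P* = 90.0789.
With the tax, the buyer price exceeds the seller price by 69.2: (161 − 0.55Q) − (38.5 + 0.4Q) = 69.2 → Q' = 56.1053.
ΔQ = 128.9474 − 56.1053 = 72.8421; the wedge equals the tax, 69.2.
The triangle = ½ × 72.8421 × 69.2 = $2520.34 thousand.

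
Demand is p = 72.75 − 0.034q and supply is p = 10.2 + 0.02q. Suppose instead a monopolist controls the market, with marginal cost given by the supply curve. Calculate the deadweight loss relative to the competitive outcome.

Competitive equilibrium: 72.75 − 0.034q = 10.2 + 0.02q → q* = 1158.33333, p* = 33.36667.
Marginal revenue: MR = 72.75 − 0.068q. Set MR = MC: 72.75 − 0.068q = 10.2 + 0.02q → q_m = 710.79545.
Price p_m = 72.75 − 0.034·710.79545 = 48.58295; MC(q_m) = 10.2 + 0.02·710.79545 = 24.41591.
Competitive q* = 1158.33333, so Δq = 447.53788; wedge = 48.58295 − 24.41591 = 24.16704.
Deadweight loss = ½ × 447.53788 × 24.16704 = 5407.83.

5407.83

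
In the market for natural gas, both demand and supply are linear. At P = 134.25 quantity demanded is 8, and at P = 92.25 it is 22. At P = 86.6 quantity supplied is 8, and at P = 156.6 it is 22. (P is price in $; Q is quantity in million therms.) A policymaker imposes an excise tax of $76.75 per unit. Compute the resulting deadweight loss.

$368.16 million

Demand slope = (92.25 − 134.25)/(22 − 8) = −3, so P = 158.25 − 3Q.
Supply slope = (156.6 − 86.6)/(22 − 8) = 5, so P = 46.6 + 5Q.
Competitive equilibrium: 158.25 − 3Q = 46.6 + 5Q → Q* = 13.9563, P* = 116.3813.
With the tax, the buyer price exceeds the seller price by 76.75: (158.25 − 3Q) − (46.6 + 5Q) = 76.75 → Q' = 4.3625.
ΔQ = 13.9563 − 4.3625 = 9.5938; the wedge equals the tax, 76.75.
Deadweight loss = ½ × 9.5938 × 76.75 = $368.16 million.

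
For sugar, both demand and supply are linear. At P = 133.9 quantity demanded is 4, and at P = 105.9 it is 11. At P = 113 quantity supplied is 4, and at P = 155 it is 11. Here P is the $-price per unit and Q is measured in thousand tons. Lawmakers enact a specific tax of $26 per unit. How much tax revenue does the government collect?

$90.74 thousand

Demand slope = (105.9 − 133.9)/(11 − 4) = −4, so P = 149.9 − 4Q.
Supply slope = (155 − 113)/(11 − 4) = 6, so P = 89 + 6Q.
Competitive equilibrium: 149.9 − 4Q = 89 + 6Q → Q* = 6.09, P* = 125.54.
With the tax, the buyer price exceeds the seller price by 26: (149.9 − 4Q) − (89 + 6Q) = 26 → Q' = 3.49.
Tax revenue = 26 × 3.49 = $90.74 thousand.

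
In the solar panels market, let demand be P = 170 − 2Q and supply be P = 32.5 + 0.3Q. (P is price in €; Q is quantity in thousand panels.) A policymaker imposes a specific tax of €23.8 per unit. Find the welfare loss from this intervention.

€123.14 thousand

Competitive equilibrium: 170 − 2Q = 32.5 + 0.3Q → Q* = 59.7826, P* = 50.4348.
With the tax, the buyer price exceeds the seller price by 23.8: (170 − 2Q) − (32.5 + 0.3Q) = 23.8 → Q' = 49.4348.
ΔQ = 59.7826 − 49.4348 = 10.3478; the wedge equals the tax, 23.8.
DWL = ½ × 10.3478 × 23.8 = €123.14 thousand.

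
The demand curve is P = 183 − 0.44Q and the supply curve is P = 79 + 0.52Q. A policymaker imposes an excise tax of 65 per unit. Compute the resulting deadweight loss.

Competitive equilibrium: 183 − 0.44Q = 79 + 0.52Q → Q* = 108.3333, P* = 135.3333.
With the tax, the buyer price exceeds the seller price by 65: (183 − 0.44Q) − (79 + 0.52Q) = 65 → Q' = 40.625.
ΔQ = 108.3333 − 40.625 = 67.7083; the wedge equals the tax, 65.
The triangle = ½ × 67.7083 × 65 = 2200.52.

2200.52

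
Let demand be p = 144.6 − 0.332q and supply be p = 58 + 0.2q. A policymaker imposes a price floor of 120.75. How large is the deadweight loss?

2200.07

Competitive equilibrium: 144.6 − 0.332q = 58 + 0.2q → q* = 162.782, p* = 90.5564.
At the floor p = 120.75, quantity demanded = (144.6 − 120.75)/0.332 = 71.8373.
Sellers' marginal cost at q' = 71.8373: 58 + 0.2·71.8373 = 72.3675.
Δq = 162.782 − 71.8373 = 90.9447; wedge = 120.75 − 72.3675 = 48.3825.
Welfare loss = ½ × 90.9447 × 48.3825 = 2200.07.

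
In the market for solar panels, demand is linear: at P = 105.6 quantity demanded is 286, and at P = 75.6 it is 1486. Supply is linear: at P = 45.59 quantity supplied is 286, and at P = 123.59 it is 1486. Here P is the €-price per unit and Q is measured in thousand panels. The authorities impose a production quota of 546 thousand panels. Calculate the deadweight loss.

€7446.07 thousand

Demand slope = (75.6 − 105.6)/(1486 − 286) = −0.025, so P = 112.75 − 0.025Q.
Supply slope = (123.59 − 45.59)/(1486 − 286) = 0.065, so P = 27 + 0.065Q.
Competitive equilibrium: 112.75 − 0.025Q = 27 + 0.065Q → Q* = 952.7778, P* = 88.9306.
At Q = 546: demand price = 112.75 − 0.025·546 = 99.1; supply price = 27 + 0.065·546 = 62.49.
ΔQ = 952.7778 − 546 = 406.7778; wedge = 99.1 − 62.49 = 36.61.
Welfare loss = ½ × 406.7778 × 36.61 = €7446.07 thousand.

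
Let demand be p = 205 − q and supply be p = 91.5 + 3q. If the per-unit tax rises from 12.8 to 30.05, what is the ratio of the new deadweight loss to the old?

5.511

Competitive equilibrium: 205 − q = 91.5 + 3q → q* = 28.375, p* = 176.625.
For a per-unit tax t: Δq = t/4, so DWL = ½·t·(t/4) = t²/8.
At t = 12.8: DWL = 20.48. At t = 30.05: DWL = 112.875.
Ratio = (30.05/12.8)² = 5.511.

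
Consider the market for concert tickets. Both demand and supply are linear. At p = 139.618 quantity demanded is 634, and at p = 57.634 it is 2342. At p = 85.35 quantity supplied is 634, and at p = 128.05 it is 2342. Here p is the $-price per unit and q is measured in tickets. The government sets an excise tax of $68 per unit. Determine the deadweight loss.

$31671.23

Demand slope = (57.634 − 139.618)/(2342 − 634) = −0.048, so p = 170.05 − 0.048q.
Supply slope = (128.05 − 85.35)/(2342 − 634) = 0.025, so p = 69.5 + 0.025q.
Competitive equilibrium: 170.05 − 0.048q = 69.5 + 0.025q → q* = 1377.3973, p* = 103.9349.
With the tax, the buyer price exceeds the seller price by 68: (170.05 − 0.048q) − (69.5 + 0.025q) = 68 → q' = 445.8904.
Δq = 1377.3973 − 445.8904 = 931.5069; the wedge equals the tax, 68.
The triangle = ½ × 931.5069 × 68 = $31671.23.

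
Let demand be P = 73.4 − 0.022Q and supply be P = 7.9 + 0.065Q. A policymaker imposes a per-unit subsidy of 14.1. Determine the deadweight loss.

1142.59

Competitive equilibrium: 73.4 − 0.022Q = 7.9 + 0.065Q → Q* = 752.8736, P* = 56.8368.
The subsidy lowers effective supply by 14.1: P = 0.065Q − 6.2.
New quantity: 73.4 − 0.022Q = 0.065Q − 6.2 → Q' = 914.9425.
Overproduction ΔQ = 914.9425 − 752.8736 = 162.0689; wedge = subsidy = 14.1.
DWL = ½ × 162.0689 × 14.1 = 1142.59.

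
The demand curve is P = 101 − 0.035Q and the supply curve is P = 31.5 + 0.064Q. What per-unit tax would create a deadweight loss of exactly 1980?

19.8

Competitive equilibrium: 101 − 0.035Q = 31.5 + 0.064Q → Q* = 702.0202, P* = 76.4293.
A tax t gives ΔQ = t/0.099 and wedge t, so DWL = t²/0.198.
t²/0.198 = 1980 → t² = 392.04 → t = 19.8.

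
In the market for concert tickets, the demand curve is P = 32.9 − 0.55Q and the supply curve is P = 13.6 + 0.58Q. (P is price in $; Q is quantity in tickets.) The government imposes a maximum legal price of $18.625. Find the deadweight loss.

Competitive equilibrium: 32.9 − 0.55Q = 13.6 + 0.58Q → Q* = 17.0796, P* = 23.5062.
At the ceiling P = 18.625, quantity supplied = (18.625 − 13.6)/0.58 = 8.6638.
Willingness to pay at Q' = 8.6638: 32.9 − 0.55·8.6638 = 28.1349.
ΔQ = 17.0796 − 8.6638 = 8.4158; wedge = 28.1349 − 18.625 = 9.5099.
Welfare loss = ½ × 8.4158 × 9.5099 = $40.02.

$40.02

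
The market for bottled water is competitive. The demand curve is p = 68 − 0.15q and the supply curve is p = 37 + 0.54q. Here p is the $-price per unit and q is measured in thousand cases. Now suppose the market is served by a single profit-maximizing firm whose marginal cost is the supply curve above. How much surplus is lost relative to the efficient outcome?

Competitive equilibrium: 68 − 0.15q = 37 + 0.54q → q* = 44.9275, p* = 61.2609.
Marginal revenue: MR = 68 − 0.3q. Set MR = MC: 68 − 0.3q = 37 + 0.54q → q_m = 36.9048.
Price p_m = 68 − 0.15·36.9048 = 62.4643; MC(q_m) = 37 + 0.54·36.9048 = 56.9286.
Competitive q* = 44.9275, so Δq = 8.0227; wedge = 62.4643 − 56.9286 = 5.5357.
Welfare loss = ½ × 8.0227 × 5.5357 = $22.21 thousand.

$22.21 thousand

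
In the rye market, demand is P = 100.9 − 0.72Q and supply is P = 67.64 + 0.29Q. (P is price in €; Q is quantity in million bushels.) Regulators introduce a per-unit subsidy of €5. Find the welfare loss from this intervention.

Competitive equilibrium: 100.9 − 0.72Q = 67.64 + 0.29Q → Q* = 32.9307, P* = 77.1899.
The subsidy lowers effective supply by 5: P = 62.64 + 0.29Q.
New quantity: 100.9 − 0.72Q = 62.64 + 0.29Q → Q' = 37.8812.
Overproduction ΔQ = 37.8812 − 32.9307 = 4.9505; wedge = subsidy = 5.
The triangle = ½ × 4.9505 × 5 = €12.38 million.

€12.38 million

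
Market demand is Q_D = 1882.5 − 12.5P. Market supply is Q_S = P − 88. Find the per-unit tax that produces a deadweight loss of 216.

21.6

In inverse form: demand P = 150.6 − 0.08Q, supply P = 88 + Q.
Competitive equilibrium: 150.6 − 0.08Q = 88 + Q → Q* = 57.963, P* = 145.963.
A tax t gives ΔQ = t/1.08 and wedge t, so DWL = t²/2.16.
t²/2.16 = 216 → t² = 466.56 → t = 21.6.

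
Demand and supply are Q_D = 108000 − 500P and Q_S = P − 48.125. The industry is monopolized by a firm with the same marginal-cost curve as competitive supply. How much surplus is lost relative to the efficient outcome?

0.06

In inverse form: demand P = 216 − 0.002Q, supply P = 48.125 + Q.
Competitive equilibrium: 216 − 0.002Q = 48.125 + Q → Q* = 167.5399, P* = 215.6649.
Marginal revenue: MR = 216 − 0.004Q. Set MR = MC: 216 − 0.004Q = 48.125 + Q → Q_m = 167.2062.
Price P_m = 216 − 0.002·167.2062 = 215.6656; MC(Q_m) = 48.125 + 1·167.2062 = 215.3312.
Competitive Q* = 167.5399, so ΔQ = 0.3337; wedge = 215.6656 − 215.3312 = 0.3344.
The triangle = ½ × 0.3337 × 0.3344 = 0.06.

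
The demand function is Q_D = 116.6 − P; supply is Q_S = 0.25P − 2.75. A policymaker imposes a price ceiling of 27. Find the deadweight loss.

732.736

In inverse form: demand P = 116.6 − Q, supply P = 11 + 4Q.
Competitive equilibrium: 116.6 − Q = 11 + 4Q → Q* = 21.12, P* = 95.48.
At the ceiling P = 27, quantity supplied = (27 − 11)/4 = 4.
Willingness to pay at Q' = 4: 116.6 − 1·4 = 112.6.
ΔQ = 21.12 − 4 = 17.12; wedge = 112.6 − 27 = 85.6.
Deadweight loss = ½ × 17.12 × 85.6 = 732.736.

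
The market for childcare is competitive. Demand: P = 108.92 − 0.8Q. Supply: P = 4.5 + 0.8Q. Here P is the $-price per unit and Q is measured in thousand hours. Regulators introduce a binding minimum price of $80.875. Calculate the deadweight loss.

$729.93 thousand

Competitive equilibrium: 108.92 − 0.8Q = 4.5 + 0.8Q → Q* = 65.2625, P* = 56.71.
At the floor P = 80.875, quantity demanded = (108.92 − 80.875)/0.8 = 35.0563.
Sellers' marginal cost at Q' = 35.0563: 4.5 + 0.8·35.0563 = 32.545.
ΔQ = 65.2625 − 35.0563 = 30.2062; wedge = 80.875 − 32.545 = 48.33.
DWL = ½ × 30.2062 × 48.33 = $729.93 thousand.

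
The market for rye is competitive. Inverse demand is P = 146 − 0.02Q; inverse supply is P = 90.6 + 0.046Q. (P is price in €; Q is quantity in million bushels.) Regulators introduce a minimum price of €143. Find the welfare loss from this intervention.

€15683.71 million

Competitive equilibrium: 146 − 0.02Q = 90.6 + 0.046Q → Q* = 839.3939, P* = 129.2121.
At the floor P = 143, quantity demanded = (146 − 143)/0.02 = 150.
Sellers' marginal cost at Q' = 150: 90.6 + 0.046·150 = 97.5.
ΔQ = 839.3939 − 150 = 689.3939; wedge = 143 − 97.5 = 45.5.
Welfare loss = ½ × 689.3939 × 45.5 = €15683.71 million.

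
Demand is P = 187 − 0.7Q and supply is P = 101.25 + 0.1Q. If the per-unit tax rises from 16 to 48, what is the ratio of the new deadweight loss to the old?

9

Competitive equilibrium: 187 − 0.7Q = 101.25 + 0.1Q → Q* = 107.1875, P* = 111.9688.
For a per-unit tax t: ΔQ = t/0.8, so DWL = ½·t·(t/0.8) = t²/1.6.
At t = 16: DWL = 160. At t = 48: DWL = 1440.
Ratio = (48/16)² = 9.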